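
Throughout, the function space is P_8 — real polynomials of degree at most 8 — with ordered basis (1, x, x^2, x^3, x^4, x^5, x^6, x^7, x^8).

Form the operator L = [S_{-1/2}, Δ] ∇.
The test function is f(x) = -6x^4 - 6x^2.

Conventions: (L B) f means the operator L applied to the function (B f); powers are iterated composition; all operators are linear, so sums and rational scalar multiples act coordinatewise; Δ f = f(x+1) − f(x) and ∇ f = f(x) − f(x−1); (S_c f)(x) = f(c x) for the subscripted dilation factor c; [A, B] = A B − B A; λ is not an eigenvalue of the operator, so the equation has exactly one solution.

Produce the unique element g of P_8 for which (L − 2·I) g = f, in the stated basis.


write g with unknown coordinates in the stated basis and equate coefficients in (L − 2·I) g = f
solving from the highest basis element down gives g = 3x^4 + (39/4)x^2 + (27/4)x + 189/8
check: L g = (27/2)x^2 + (27/2)x + 189/4
so L g − 2·g = -6x^4 - 6x^2 = f ✓

g(x) = 3x^4 + (39/4)x^2 + (27/4)x + 189/8


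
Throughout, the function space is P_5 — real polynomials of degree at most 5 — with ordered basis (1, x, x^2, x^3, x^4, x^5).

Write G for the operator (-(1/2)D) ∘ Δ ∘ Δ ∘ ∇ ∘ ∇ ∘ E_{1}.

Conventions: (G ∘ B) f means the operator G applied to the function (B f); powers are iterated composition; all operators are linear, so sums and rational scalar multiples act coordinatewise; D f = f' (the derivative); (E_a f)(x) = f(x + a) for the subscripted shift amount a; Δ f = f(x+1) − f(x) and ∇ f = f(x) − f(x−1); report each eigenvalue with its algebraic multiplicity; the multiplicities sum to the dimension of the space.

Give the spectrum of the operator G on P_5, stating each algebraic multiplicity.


λ = 0 (multiplicity 6)

image of 1: 0
image of x: 0
image of x^2: 0
image of x^3: 0
image of x^4: 0
image of x^5: -60
the matrix is upper triangular; its diagonal is (0, 0, 0, 0, 0, 0)
for a triangular matrix the eigenvalues are the diagonal entries, with algebraic multiplicity their repetition count


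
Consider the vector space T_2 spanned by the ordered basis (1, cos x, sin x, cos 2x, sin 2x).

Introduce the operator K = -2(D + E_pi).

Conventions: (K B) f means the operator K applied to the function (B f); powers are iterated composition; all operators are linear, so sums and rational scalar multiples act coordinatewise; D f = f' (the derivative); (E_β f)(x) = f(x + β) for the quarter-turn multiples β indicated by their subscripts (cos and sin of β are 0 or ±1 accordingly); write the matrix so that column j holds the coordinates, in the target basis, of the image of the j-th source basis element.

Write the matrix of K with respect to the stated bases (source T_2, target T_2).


image of 1: -2
image of cos x: 2cos x + 2sin x
image of sin x: -2cos x + 2sin x
image of cos 2x: -2cos 2x + 4sin 2x
image of sin 2x: -4cos 2x - 2sin 2x
each image's coordinates form column j of the matrix

the matrix is [[-2, 0, 0, 0, 0]; [0, 2, -2, 0, 0]; [0, 2, 2, 0, 0]; [0, 0, 0, -2, -4]; [0, 0, 0, 4, -2]] (rows listed top to bottom)


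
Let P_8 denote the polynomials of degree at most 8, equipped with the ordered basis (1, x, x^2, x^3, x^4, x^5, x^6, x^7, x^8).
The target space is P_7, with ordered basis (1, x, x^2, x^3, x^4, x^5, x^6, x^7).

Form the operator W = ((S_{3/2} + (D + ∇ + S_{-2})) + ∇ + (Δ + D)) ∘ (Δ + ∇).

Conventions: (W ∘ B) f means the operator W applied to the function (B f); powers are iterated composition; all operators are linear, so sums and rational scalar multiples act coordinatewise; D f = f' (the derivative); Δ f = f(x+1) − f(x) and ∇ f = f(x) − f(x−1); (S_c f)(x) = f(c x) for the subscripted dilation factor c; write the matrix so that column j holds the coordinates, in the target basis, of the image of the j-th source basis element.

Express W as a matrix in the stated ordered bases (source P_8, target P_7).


the matrix is [[0, 4, 20, -2, 64, -26, 216, -122, 800]; [0, 0, -2, 60, -28, 320, -186, 1512, -1016]; [0, 0, 0, 75/2, 120, 65, 960, -735/2, 6048]; [0, 0, 0, 0, -37, 200, -305, 2240, -2198]; [0, 0, 0, 0, 0, 1685/8, 300, 10115/8, 4480]; [0, 0, 0, 0, 0, 0, -2343/8, 420, -6139/2]; [0, 0, 0, 0, 0, 0, 0, 33775/32, 560]; [0, 0, 0, 0, 0, 0, 0, 0, -14197/8]] (rows listed top to bottom)

image of 1: 0
image of x: 4
image of x^2: -2x + 20
image of x^3: (75/2)x^2 + 60x - 2
image of x^4: -37x^3 + 120x^2 - 28x + 64
image of x^5: (1685/8)x^4 + 200x^3 + 65x^2 + 320x - 26
image of x^6: -(2343/8)x^5 + 300x^4 - 305x^3 + 960x^2 - 186x + 216
image of x^7: (33775/32)x^6 + 420x^5 + (10115/8)x^4 + 2240x^3 - (735/2)x^2 + 1512x - 122
image of x^8: -(14197/8)x^7 + 560x^6 - (6139/2)x^5 + 4480x^4 - 2198x^3 + 6048x^2 - 1016x + 800
each image's coordinates form column j of the matrix


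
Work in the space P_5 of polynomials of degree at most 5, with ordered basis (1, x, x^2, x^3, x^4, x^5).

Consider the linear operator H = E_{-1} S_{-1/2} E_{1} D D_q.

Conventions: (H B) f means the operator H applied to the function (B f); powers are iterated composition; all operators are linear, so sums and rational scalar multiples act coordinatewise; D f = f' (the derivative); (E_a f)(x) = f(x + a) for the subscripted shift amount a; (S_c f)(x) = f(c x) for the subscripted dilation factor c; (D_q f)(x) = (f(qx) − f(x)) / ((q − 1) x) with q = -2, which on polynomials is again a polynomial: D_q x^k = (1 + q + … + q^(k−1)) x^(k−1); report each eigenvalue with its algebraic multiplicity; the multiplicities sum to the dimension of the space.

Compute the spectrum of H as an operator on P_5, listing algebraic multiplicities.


image of 1: 0
image of x: 0
image of x^2: -1
image of x^3: -3x + 9
image of x^4: -(15/4)x^2 + (45/2)x - 135/4
image of x^5: -(11/2)x^3 + (99/2)x^2 - (297/2)x + 297/2
the matrix is upper triangular; its diagonal is (0, 0, 0, 0, 0, 0)
for a triangular matrix the eigenvalues are the diagonal entries, with algebraic multiplicity their repetition count

λ = 0 (multiplicity 6)


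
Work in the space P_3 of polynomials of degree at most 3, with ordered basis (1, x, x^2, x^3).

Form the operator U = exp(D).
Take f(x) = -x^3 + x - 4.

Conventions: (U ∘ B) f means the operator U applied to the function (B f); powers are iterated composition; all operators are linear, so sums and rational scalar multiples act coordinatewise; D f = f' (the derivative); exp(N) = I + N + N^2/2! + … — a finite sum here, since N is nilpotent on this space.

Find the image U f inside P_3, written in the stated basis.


order-1 term: -3x^2 + 1
order-2 term: -3x
order-3 term: -1
the series for exp(D) f terminates at order 3
exp(D) f = -x^3 - 3x^2 - 2x - 4

the image equals g(x) = -x^3 - 3x^2 - 2x - 4


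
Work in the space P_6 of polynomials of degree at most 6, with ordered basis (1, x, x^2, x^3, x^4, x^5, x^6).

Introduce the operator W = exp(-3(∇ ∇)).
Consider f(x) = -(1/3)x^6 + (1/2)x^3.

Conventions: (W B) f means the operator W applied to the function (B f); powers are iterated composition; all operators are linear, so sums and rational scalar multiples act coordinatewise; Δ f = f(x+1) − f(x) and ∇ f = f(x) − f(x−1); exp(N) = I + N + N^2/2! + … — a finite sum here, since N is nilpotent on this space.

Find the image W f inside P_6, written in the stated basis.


order-1 term: 30x^4 - 120x^3 + 210x^2 - 189x + 71
order-2 term: -540x^2 + 2160x - 2340
order-3 term: 1080
the series for exp(-3(∇ ∇)) f terminates at order 3
exp(-3(∇ ∇)) f = -(1/3)x^6 + 30x^4 - (239/2)x^3 - 330x^2 + 1971x - 1189

the result is g(x) = -(1/3)x^6 + 30x^4 - (239/2)x^3 - 330x^2 + 1971x - 1189


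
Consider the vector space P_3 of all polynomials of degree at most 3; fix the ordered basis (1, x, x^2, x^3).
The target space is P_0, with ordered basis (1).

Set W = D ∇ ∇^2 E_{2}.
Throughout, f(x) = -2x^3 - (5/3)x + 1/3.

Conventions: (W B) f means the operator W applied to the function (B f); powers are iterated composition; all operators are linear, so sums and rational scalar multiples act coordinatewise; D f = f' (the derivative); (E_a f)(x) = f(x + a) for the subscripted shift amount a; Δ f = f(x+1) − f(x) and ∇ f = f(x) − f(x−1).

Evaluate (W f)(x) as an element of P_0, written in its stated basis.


E_{2} f = -2x^3 - 12x^2 - (77/3)x - 19
∇ E_{2} f = -6x^2 - 18x - 47/3
∇ ∇ E_{2} f = -12x - 12
∇ ∇^2 E_{2} f = -12
D ∇ ∇^2 E_{2} f = 0

the result is g(x) = 0


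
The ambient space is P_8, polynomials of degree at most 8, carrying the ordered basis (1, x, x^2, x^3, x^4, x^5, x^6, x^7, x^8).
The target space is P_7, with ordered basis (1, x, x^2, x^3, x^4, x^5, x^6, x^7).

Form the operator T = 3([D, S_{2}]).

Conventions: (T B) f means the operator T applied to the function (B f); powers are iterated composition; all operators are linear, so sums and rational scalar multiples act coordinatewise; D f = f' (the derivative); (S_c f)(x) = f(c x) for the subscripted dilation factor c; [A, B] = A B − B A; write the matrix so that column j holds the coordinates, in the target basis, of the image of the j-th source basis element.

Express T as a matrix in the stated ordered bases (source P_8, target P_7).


image of 1: 0
image of x: 3
image of x^2: 12x
image of x^3: 36x^2
image of x^4: 96x^3
image of x^5: 240x^4
image of x^6: 576x^5
image of x^7: 1344x^6
image of x^8: 3072x^7
each image's coordinates form column j of the matrix

the matrix is [[0, 3, 0, 0, 0, 0, 0, 0, 0]; [0, 0, 12, 0, 0, 0, 0, 0, 0]; [0, 0, 0, 36, 0, 0, 0, 0, 0]; [0, 0, 0, 0, 96, 0, 0, 0, 0]; [0, 0, 0, 0, 0, 240, 0, 0, 0]; [0, 0, 0, 0, 0, 0, 576, 0, 0]; [0, 0, 0, 0, 0, 0, 0, 1344, 0]; [0, 0, 0, 0, 0, 0, 0, 0, 3072]] (rows listed top to bottom)


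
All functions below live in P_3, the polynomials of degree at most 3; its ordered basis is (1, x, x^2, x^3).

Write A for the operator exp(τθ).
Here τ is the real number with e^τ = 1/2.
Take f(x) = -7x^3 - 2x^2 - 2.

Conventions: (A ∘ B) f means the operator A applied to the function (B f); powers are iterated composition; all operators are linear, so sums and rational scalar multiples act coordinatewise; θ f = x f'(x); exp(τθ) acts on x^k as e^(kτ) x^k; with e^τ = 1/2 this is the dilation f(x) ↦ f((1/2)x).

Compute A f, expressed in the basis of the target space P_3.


the image equals g(x) = -(7/8)x^3 - (1/2)x^2 - 2

exp(τθ) x^k = e^(kτ) x^k; with e^τ = 1/2 this sends x^k to (1/2)^k x^k
x^2 ↦ 1/4 x^2
x^3 ↦ 1/8 x^3
applying this coordinatewise to f: exp(τθ) f = -(7/8)x^3 - (1/2)x^2 - 2


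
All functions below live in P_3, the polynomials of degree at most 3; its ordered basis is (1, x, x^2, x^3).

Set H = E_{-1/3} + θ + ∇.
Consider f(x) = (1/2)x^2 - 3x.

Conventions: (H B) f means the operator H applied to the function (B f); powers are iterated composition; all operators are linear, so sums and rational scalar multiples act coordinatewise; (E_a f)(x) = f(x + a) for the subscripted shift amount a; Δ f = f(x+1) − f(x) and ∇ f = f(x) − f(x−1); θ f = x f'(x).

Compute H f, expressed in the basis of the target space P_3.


g(x) = (3/2)x^2 - (16/3)x - 22/9

E_{-1/3} f = (1/2)x^2 - (10/3)x + 19/18
θ f = x^2 - 3x
∇ f = x - 7/2
(E_{-1/3} + θ + ∇) f = (3/2)x^2 - (16/3)x - 22/9


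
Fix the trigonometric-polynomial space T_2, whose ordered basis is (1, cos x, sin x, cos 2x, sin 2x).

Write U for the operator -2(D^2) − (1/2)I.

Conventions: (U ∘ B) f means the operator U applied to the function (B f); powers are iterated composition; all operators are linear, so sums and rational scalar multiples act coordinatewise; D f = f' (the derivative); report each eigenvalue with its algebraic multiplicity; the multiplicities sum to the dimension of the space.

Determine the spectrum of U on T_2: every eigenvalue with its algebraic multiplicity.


λ = -1/2 (multiplicity 1), λ = 3/2 (multiplicity 2), λ = 15/2 (multiplicity 2)

image of 1: -1/2
image of cos x: (3/2)cos x
image of sin x: (3/2)sin x
image of cos 2x: (15/2)cos 2x
image of sin 2x: (15/2)sin 2x
the matrix is diagonal; its diagonal is (-1/2, 3/2, 3/2, 15/2, 15/2)
for a triangular matrix the eigenvalues are the diagonal entries, with algebraic multiplicity their repetition count


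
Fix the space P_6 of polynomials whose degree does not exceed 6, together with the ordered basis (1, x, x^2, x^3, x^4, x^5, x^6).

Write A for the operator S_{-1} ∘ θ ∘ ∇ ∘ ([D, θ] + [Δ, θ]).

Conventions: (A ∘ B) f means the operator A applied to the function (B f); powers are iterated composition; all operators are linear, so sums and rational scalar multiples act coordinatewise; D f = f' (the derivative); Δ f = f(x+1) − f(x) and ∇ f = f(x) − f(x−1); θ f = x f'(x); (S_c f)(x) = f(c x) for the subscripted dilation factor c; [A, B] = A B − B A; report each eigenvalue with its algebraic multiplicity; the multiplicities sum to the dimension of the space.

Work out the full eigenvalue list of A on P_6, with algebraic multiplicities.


image of 1: 0
image of x: 0
image of x^2: 0
image of x^3: -12x
image of x^4: 48x^2
image of x^5: -120x^3 - 40x
image of x^6: 240x^4 + 240x^2
the matrix is upper triangular; its diagonal is (0, 0, 0, 0, 0, 0, 0)
for a triangular matrix the eigenvalues are the diagonal entries, with algebraic multiplicity their repetition count

λ = 0 (multiplicity 7)


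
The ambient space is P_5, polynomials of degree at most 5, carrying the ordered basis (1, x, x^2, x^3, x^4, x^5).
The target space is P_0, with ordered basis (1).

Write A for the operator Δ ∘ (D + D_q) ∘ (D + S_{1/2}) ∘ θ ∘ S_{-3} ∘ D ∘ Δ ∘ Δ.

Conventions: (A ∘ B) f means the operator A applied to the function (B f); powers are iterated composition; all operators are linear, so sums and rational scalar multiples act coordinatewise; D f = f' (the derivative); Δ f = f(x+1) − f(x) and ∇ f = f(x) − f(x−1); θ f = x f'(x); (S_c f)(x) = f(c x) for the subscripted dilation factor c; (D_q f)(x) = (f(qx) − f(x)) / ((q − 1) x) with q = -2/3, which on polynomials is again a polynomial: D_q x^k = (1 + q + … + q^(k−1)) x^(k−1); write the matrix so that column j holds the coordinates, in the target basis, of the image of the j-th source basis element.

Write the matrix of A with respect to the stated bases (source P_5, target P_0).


image of 1: 0
image of x: 0
image of x^2: 0
image of x^3: 0
image of x^4: 0
image of x^5: 630
each image's coordinates form column j of the matrix

the matrix is [[0, 0, 0, 0, 0, 630]] (rows listed top to bottom)


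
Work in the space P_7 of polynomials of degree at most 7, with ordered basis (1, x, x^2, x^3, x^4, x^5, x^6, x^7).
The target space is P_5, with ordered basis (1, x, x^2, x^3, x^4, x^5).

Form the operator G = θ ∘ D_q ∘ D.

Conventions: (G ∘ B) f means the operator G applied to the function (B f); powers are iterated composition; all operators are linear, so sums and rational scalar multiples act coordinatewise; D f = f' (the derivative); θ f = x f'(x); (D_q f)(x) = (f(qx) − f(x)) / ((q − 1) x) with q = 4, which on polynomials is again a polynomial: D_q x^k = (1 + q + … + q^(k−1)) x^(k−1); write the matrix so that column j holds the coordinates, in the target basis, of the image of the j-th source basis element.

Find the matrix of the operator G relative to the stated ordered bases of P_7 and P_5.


image of 1: 0
image of x: 0
image of x^2: 0
image of x^3: 15x
image of x^4: 168x^2
image of x^5: 1275x^3
image of x^6: 8184x^4
image of x^7: 47775x^5
each image's coordinates form column j of the matrix

the matrix is [[0, 0, 0, 0, 0, 0, 0, 0]; [0, 0, 0, 15, 0, 0, 0, 0]; [0, 0, 0, 0, 168, 0, 0, 0]; [0, 0, 0, 0, 0, 1275, 0, 0]; [0, 0, 0, 0, 0, 0, 8184, 0]; [0, 0, 0, 0, 0, 0, 0, 47775]] (rows listed top to bottom)


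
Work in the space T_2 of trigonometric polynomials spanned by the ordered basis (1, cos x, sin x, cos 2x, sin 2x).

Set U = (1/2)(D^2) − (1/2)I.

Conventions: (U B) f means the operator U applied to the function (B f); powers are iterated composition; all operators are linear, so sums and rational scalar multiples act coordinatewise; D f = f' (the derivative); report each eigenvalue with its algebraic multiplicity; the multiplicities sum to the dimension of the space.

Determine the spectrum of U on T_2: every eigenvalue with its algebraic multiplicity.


image of 1: -1/2
image of cos x: -cos x
image of sin x: -sin x
image of cos 2x: -(5/2)cos 2x
image of sin 2x: -(5/2)sin 2x
the matrix is diagonal; its diagonal is (-1/2, -1, -1, -5/2, -5/2)
for a triangular matrix the eigenvalues are the diagonal entries, with algebraic multiplicity their repetition count

λ = -5/2 (multiplicity 2), λ = -1 (multiplicity 2), λ = -1/2 (multiplicity 1)


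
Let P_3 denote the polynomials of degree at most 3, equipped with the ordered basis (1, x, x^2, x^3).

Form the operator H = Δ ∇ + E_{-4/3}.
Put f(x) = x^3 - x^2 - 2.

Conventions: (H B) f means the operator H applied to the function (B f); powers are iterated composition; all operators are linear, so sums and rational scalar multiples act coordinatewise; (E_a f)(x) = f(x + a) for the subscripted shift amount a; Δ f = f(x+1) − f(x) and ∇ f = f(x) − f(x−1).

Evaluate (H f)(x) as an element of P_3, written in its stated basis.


∇ f = 3x^2 - 5x + 2
Δ ∇ f = 6x - 2
E_{-4/3} f = x^3 - 5x^2 + 8x - 166/27
(Δ ∇ + E_{-4/3}) f = x^3 - 5x^2 + 14x - 220/27

g(x) = x^3 - 5x^2 + 14x - 220/27


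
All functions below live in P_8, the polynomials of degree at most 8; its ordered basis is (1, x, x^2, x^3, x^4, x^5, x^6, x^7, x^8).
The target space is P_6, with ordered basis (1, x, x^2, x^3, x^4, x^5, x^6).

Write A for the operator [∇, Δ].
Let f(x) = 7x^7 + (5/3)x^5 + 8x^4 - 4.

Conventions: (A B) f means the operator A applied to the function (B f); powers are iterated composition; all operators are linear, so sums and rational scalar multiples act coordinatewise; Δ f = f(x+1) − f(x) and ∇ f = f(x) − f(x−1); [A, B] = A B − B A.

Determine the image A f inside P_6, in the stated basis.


Δ f = 49x^6 + 147x^5 + (760/3)x^4 + (881/3)x^3 + (635/3)x^2 + (268/3)x + 50/3
∇ Δ f = 294x^5 + (1570/3)x^3 + 96x^2 + (344/3)x + 16
∇ f = 49x^6 - 147x^5 + (760/3)x^4 - (689/3)x^3 + (347/3)x^2 - (76/3)x + 2/3
Δ ∇ f = 294x^5 + (1570/3)x^3 + 96x^2 + (344/3)x + 16
[∇, Δ] f = 0

the result is g(x) = 0


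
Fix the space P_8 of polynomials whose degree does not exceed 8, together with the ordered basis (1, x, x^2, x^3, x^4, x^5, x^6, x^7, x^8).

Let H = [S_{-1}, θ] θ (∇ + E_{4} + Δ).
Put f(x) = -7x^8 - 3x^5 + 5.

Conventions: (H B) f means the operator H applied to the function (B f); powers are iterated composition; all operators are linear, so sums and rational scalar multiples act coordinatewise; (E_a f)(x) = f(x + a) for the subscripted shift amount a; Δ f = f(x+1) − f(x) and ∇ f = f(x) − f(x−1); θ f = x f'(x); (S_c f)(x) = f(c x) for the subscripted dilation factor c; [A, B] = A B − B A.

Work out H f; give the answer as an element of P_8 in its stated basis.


∇ f = -56x^7 + 196x^6 - 392x^5 + 475x^4 - 362x^3 + 166x^2 - 41x + 4
E_{4} f = -7x^8 - 224x^7 - 3136x^6 - 25091x^5 - 125500x^4 - 401888x^3 - 804736x^2 - 921344x - 461819
Δ f = -56x^7 - 196x^6 - 392x^5 - 505x^4 - 422x^3 - 226x^2 - 71x - 10
(∇ + E_{4} + Δ) f = -7x^8 - 336x^7 - 3136x^6 - 25875x^5 - 125530x^4 - 402672x^3 - 804796x^2 - 921456x - 461825
θ (∇ + E_{4} + Δ) f = -56x^8 - 2352x^7 - 18816x^6 - 129375x^5 - 502120x^4 - 1208016x^3 - 1609592x^2 - 921456x
θ θ (∇ + E_{4} + Δ) f = -448x^8 - 16464x^7 - 112896x^6 - 646875x^5 - 2008480x^4 - 3624048x^3 - 3219184x^2 - 921456x
S_{-1} θ θ (∇ + E_{4} + Δ) f = -448x^8 + 16464x^7 - 112896x^6 + 646875x^5 - 2008480x^4 + 3624048x^3 - 3219184x^2 + 921456x
S_{-1} θ (∇ + E_{4} + Δ) f = -56x^8 + 2352x^7 - 18816x^6 + 129375x^5 - 502120x^4 + 1208016x^3 - 1609592x^2 + 921456x
θ S_{-1} θ (∇ + E_{4} + Δ) f = -448x^8 + 16464x^7 - 112896x^6 + 646875x^5 - 2008480x^4 + 3624048x^3 - 3219184x^2 + 921456x
[S_{-1}, θ] θ (∇ + E_{4} + Δ) f = 0

g(x) = 0


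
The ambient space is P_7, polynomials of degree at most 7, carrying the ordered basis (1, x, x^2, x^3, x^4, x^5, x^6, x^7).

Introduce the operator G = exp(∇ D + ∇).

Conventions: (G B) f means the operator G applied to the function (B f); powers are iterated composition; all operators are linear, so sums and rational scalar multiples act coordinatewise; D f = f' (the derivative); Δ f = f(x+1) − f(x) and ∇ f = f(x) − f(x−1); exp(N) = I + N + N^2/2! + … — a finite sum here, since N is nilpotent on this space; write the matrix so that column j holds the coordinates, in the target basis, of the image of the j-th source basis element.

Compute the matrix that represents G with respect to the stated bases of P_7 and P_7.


image of 1: 1
image of x: x + 1
image of x^2: x^2 + 2x + 2
image of x^3: x^3 + 3x^2 + 6x + 2
image of x^4: x^4 + 4x^3 + 12x^2 + 8x + 5
image of x^5: x^5 + 5x^4 + 20x^3 + 20x^2 + 25x - 3
image of x^6: x^6 + 6x^5 + 30x^4 + 40x^3 + 75x^2 - 18x + 27
image of x^7: x^7 + 7x^6 + 42x^5 + 70x^4 + 175x^3 - 63x^2 + 189x - 117
each image's coordinates form column j of the matrix

the matrix is [[1, 1, 2, 2, 5, -3, 27, -117]; [0, 1, 2, 6, 8, 25, -18, 189]; [0, 0, 1, 3, 12, 20, 75, -63]; [0, 0, 0, 1, 4, 20, 40, 175]; [0, 0, 0, 0, 1, 5, 30, 70]; [0, 0, 0, 0, 0, 1, 6, 42]; [0, 0, 0, 0, 0, 0, 1, 7]; [0, 0, 0, 0, 0, 0, 0, 1]] (rows listed top to bottom)


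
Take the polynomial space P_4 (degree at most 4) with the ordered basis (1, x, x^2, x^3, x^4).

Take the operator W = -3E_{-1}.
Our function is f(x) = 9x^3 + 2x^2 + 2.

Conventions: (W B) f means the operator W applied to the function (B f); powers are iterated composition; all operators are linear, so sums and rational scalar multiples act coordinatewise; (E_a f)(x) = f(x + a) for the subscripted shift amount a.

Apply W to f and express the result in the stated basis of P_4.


the result is g(x) = -27x^3 + 75x^2 - 69x + 15

E_{-1} f = 9x^3 - 25x^2 + 23x - 5
(-3E_{-1}) f = -27x^3 + 75x^2 - 69x + 15


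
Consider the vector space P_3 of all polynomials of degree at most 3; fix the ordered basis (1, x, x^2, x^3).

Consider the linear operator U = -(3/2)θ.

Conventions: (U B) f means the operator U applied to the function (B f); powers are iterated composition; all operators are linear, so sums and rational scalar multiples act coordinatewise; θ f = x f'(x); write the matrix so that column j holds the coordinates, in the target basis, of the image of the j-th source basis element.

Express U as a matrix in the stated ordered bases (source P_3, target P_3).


image of 1: 0
image of x: -(3/2)x
image of x^2: -3x^2
image of x^3: -(9/2)x^3
each image's coordinates form column j of the matrix

the matrix is [[0, 0, 0, 0]; [0, -3/2, 0, 0]; [0, 0, -3, 0]; [0, 0, 0, -9/2]] (rows listed top to bottom)


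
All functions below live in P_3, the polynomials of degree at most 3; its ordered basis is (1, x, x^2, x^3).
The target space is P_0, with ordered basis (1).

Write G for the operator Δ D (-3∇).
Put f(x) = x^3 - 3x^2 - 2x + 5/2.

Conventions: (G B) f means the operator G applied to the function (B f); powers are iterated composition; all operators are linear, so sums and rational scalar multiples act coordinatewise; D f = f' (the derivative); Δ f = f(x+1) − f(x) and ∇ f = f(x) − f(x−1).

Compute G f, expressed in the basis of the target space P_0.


∇ f = 3x^2 - 9x + 2
(-3∇) f = -9x^2 + 27x - 6
D (-3∇) f = -18x + 27
Δ D (-3∇) f = -18

the result is g(x) = -18


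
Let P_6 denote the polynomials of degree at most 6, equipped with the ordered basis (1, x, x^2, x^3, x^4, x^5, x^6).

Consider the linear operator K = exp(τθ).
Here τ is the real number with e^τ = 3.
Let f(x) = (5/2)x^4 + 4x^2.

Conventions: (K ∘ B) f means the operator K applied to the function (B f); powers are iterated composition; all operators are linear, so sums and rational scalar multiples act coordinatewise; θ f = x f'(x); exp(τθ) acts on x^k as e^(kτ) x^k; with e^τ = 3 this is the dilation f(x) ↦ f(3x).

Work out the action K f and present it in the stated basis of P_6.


exp(τθ) x^k = e^(kτ) x^k; with e^τ = 3 this sends x^k to 3^k x^k
x^2 ↦ 9 x^2
x^4 ↦ 81 x^4
applying this coordinatewise to f: exp(τθ) f = (405/2)x^4 + 36x^2

the result is g(x) = (405/2)x^4 + 36x^2


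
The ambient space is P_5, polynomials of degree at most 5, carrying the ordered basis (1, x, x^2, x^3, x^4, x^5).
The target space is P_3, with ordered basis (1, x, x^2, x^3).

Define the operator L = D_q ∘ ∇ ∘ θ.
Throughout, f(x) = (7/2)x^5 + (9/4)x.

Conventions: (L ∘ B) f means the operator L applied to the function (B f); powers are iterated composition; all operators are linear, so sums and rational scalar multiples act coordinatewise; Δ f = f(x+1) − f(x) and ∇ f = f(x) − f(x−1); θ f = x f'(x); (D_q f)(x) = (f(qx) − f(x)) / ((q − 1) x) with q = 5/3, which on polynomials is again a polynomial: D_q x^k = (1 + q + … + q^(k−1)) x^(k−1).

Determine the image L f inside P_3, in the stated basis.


the result is g(x) = (23800/27)x^3 - (8575/9)x^2 + (1400/3)x - 175/2

θ f = (35/2)x^5 + (9/4)x
∇ θ f = (175/2)x^4 - 175x^3 + 175x^2 - (175/2)x + 79/4
D_q ∇ θ f = (23800/27)x^3 - (8575/9)x^2 + (1400/3)x - 175/2


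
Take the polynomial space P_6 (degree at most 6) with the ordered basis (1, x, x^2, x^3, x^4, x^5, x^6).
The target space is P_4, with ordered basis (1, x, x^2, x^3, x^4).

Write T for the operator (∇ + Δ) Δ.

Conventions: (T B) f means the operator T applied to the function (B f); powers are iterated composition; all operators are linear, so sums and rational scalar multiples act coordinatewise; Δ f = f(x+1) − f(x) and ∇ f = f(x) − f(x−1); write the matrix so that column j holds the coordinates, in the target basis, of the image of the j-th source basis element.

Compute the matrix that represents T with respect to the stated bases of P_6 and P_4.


image of 1: 0
image of x: 0
image of x^2: 4
image of x^3: 12x + 6
image of x^4: 24x^2 + 24x + 16
image of x^5: 40x^3 + 60x^2 + 80x + 30
image of x^6: 60x^4 + 120x^3 + 240x^2 + 180x + 64
each image's coordinates form column j of the matrix

the matrix is [[0, 0, 4, 6, 16, 30, 64]; [0, 0, 0, 12, 24, 80, 180]; [0, 0, 0, 0, 24, 60, 240]; [0, 0, 0, 0, 0, 40, 120]; [0, 0, 0, 0, 0, 0, 60]] (rows listed top to bottom)


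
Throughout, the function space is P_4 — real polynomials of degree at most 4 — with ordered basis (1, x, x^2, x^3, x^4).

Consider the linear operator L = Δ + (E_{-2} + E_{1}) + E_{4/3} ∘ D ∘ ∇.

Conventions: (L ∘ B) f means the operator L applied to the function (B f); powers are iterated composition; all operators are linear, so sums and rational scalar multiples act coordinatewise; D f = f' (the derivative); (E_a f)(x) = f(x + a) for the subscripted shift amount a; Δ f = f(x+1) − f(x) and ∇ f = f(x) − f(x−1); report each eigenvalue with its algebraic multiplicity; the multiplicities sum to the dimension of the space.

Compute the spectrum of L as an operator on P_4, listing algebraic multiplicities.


image of 1: 2
image of x: 2x
image of x^2: 2x^2 + 8
image of x^3: 2x^3 + 24x - 1
image of x^4: 2x^4 + 48x^2 - 4x + 82/3
the matrix is upper triangular; its diagonal is (2, 2, 2, 2, 2)
for a triangular matrix the eigenvalues are the diagonal entries, with algebraic multiplicity their repetition count

λ = 2 (multiplicity 5)


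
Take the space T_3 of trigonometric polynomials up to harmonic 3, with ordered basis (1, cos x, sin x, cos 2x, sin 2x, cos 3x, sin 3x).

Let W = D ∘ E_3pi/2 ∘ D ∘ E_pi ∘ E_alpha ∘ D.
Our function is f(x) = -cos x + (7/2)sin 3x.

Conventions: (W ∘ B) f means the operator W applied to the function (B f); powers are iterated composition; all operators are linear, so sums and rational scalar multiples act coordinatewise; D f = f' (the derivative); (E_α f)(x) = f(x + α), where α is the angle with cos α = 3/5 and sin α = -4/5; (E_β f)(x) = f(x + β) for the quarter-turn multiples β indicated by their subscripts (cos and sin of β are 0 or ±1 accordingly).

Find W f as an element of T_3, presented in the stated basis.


D f = sin x + (21/2)cos 3x
E_alpha D f = -(4/5)cos x + (3/5)sin x - (2457/250)cos 3x + (462/125)sin 3x
E_pi (E_alpha ∘ D) f = (4/5)cos x - (3/5)sin x + (2457/250)cos 3x - (462/125)sin 3x
D E_pi (E_alpha ∘ D) f = -(3/5)cos x - (4/5)sin x - (1386/125)cos 3x - (7371/250)sin 3x
E_3pi/2 D E_pi (E_alpha ∘ D) f = (4/5)cos x - (3/5)sin x - (7371/250)cos 3x + (1386/125)sin 3x
D (E_3pi/2 ∘ D ∘ E_pi ∘ E_alpha ∘ D) f = -(3/5)cos x - (4/5)sin x + (4158/125)cos 3x + (22113/250)sin 3x

the result is g(x) = -(3/5)cos x - (4/5)sin x + (4158/125)cos 3x + (22113/250)sin 3x


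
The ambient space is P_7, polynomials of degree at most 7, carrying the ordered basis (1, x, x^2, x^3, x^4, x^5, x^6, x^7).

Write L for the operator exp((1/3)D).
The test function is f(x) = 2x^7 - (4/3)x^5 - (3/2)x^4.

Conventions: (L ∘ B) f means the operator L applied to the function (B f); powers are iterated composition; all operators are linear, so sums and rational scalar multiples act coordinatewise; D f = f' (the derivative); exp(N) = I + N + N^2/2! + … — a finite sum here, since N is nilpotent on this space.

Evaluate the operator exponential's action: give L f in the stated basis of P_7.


the image equals g(x) = 2x^7 + (14/3)x^6 + (10/3)x^5 - (61/54)x^4 - (212/81)x^3 - (107/81)x^2 - (208/729)x - 101/4374

order-1 term: (14/3)x^6 - (20/9)x^4 - 2x^3
order-2 term: (14/3)x^5 - (40/27)x^3 - x^2
order-3 term: (70/27)x^4 - (40/81)x^2 - (2/9)x
order-4 term: (70/81)x^3 - (20/243)x - 1/54
order-5 term: (14/81)x^2 - 4/729
order-6 term: (14/729)x
order-7 term: 2/2187
the series for exp((1/3)D) f terminates at order 7
exp((1/3)D) f = 2x^7 + (14/3)x^6 + (10/3)x^5 - (61/54)x^4 - (212/81)x^3 - (107/81)x^2 - (208/729)x - 101/4374


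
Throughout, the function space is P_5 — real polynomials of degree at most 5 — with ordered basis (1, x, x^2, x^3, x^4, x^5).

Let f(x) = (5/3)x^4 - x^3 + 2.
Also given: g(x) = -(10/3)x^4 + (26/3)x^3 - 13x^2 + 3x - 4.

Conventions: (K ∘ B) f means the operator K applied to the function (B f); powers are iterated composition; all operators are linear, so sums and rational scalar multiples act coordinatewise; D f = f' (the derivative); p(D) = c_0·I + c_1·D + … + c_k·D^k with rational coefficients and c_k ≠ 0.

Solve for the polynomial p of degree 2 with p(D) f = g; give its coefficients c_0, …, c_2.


D^0 f = (5/3)x^4 - x^3 + 2
D^1 f = (20/3)x^3 - 3x^2
D^2 f = 20x^2 - 6x
matching coefficients of g against c_0 f + c_1 Df + … from the top degree down determines the c_i
solution: c_0 = -2, c_1 = 1, c_2 = -1/2

p(D) = -2·I + D − (1/2)·D^2, i.e. c_0 = -2, c_1 = 1, c_2 = -1/2


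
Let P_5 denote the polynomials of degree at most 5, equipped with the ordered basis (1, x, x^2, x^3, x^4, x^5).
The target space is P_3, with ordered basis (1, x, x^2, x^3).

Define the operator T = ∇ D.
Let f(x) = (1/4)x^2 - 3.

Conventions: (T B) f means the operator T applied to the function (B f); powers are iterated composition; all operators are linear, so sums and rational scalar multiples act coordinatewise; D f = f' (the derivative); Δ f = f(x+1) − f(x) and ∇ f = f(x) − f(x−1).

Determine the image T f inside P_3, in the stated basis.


g(x) = 1/2

D f = (1/2)x
∇ D f = 1/2


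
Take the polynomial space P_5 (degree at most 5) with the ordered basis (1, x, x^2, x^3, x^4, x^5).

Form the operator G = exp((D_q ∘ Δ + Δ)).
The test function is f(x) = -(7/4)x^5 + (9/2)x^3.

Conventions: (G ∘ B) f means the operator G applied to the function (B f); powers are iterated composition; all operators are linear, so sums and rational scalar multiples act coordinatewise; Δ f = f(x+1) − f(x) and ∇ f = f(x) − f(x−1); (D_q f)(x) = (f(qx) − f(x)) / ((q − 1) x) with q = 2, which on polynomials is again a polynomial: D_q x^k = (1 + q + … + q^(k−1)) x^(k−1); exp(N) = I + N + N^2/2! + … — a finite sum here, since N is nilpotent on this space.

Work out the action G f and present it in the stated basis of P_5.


order-1 term: -(35/4)x^4 - (595/4)x^3 - (253/2)x^2 - (29/4)x + 15/2
order-2 term: -(35/2)x^3 - (2975/8)x^2 - (4461/4)x - 2051/4
order-3 term: -(35/2)x^2 - (3815/12)x - 18407/24
order-4 term: -(35/4)x - 4445/48
order-5 term: -7/4
the series for exp((D_q ∘ Δ + Δ)) f terminates at order 5
exp((D_q ∘ Δ + Δ)) f = -(7/4)x^5 - (35/4)x^4 - (647/4)x^3 - (4127/8)x^2 - (8695/6)x - 21865/16

the image equals g(x) = -(7/4)x^5 - (35/4)x^4 - (647/4)x^3 - (4127/8)x^2 - (8695/6)x - 21865/16


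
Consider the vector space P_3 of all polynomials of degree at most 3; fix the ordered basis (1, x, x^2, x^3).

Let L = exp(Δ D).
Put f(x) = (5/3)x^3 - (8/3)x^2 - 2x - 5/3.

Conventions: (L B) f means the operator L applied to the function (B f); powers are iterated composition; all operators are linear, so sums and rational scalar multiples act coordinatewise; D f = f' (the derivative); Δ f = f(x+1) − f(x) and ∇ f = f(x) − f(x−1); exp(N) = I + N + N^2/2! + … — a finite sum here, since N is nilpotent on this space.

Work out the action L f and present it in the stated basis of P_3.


the result is g(x) = (5/3)x^3 - (8/3)x^2 + 8x - 2

order-1 term: 10x - 1/3
the series for exp(Δ D) f terminates at order 1
exp(Δ D) f = (5/3)x^3 - (8/3)x^2 + 8x - 2


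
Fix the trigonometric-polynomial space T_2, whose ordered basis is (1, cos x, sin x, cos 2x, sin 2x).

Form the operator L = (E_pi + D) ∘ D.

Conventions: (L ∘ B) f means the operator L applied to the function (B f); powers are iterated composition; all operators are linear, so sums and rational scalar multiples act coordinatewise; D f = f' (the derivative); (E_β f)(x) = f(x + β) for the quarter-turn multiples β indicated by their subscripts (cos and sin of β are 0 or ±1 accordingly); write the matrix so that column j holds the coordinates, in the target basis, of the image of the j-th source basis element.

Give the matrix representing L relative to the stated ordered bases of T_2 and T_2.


the matrix is [[0, 0, 0, 0, 0]; [0, -1, -1, 0, 0]; [0, 1, -1, 0, 0]; [0, 0, 0, -4, 2]; [0, 0, 0, -2, -4]] (rows listed top to bottom)

image of 1: 0
image of cos x: -cos x + sin x
image of sin x: -cos x - sin x
image of cos 2x: -4cos 2x - 2sin 2x
image of sin 2x: 2cos 2x - 4sin 2x
each image's coordinates form column j of the matrix


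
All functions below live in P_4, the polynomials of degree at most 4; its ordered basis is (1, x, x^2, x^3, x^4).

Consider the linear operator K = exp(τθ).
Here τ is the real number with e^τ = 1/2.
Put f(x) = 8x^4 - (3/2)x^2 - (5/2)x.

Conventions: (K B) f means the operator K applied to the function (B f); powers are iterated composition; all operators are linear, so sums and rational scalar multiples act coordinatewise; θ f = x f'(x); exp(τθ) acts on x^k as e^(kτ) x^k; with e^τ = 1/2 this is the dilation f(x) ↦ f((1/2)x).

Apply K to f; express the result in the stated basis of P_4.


g(x) = (1/2)x^4 - (3/8)x^2 - (5/4)x

exp(τθ) x^k = e^(kτ) x^k; with e^τ = 1/2 this sends x^k to (1/2)^k x^k
x ↦ 1/2 x
x^2 ↦ 1/4 x^2
x^4 ↦ 1/16 x^4
applying this coordinatewise to f: exp(τθ) f = (1/2)x^4 - (3/8)x^2 - (5/4)x


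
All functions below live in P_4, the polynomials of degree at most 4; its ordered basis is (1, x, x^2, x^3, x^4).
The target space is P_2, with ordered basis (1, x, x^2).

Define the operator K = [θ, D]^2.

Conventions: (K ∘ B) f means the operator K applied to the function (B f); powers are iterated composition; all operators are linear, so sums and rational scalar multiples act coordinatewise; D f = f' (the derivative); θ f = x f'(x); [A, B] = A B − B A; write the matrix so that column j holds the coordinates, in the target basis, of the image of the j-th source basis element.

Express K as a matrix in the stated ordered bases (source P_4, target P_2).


image of 1: 0
image of x: 0
image of x^2: 2
image of x^3: 6x
image of x^4: 12x^2
each image's coordinates form column j of the matrix

the matrix is [[0, 0, 2, 0, 0]; [0, 0, 0, 6, 0]; [0, 0, 0, 0, 12]] (rows listed top to bottom)


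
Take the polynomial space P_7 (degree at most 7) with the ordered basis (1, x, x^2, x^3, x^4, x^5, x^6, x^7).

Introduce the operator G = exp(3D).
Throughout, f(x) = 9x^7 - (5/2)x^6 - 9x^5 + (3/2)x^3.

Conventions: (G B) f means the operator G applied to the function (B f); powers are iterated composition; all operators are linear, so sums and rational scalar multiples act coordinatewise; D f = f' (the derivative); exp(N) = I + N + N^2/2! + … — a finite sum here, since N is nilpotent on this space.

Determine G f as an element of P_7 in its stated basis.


order-1 term: 189x^6 - 45x^5 - 135x^4 + (27/2)x^2
order-2 term: 1701x^5 - (675/2)x^4 - 810x^3 + (81/2)x
order-3 term: 8505x^4 - 1350x^3 - 2430x^2 + 81/2
order-4 term: 25515x^3 - (6075/2)x^2 - 3645x
order-5 term: 45927x^2 - 3645x - 2187
order-6 term: 45927x - 3645/2
order-7 term: 19683
the series for exp(3D) f terminates at order 7
exp(3D) f = 9x^7 + (373/2)x^6 + 1647x^5 + (16065/2)x^4 + (46713/2)x^3 + 40473x^2 + (77355/2)x + 15714

the result is g(x) = 9x^7 + (373/2)x^6 + 1647x^5 + (16065/2)x^4 + (46713/2)x^3 + 40473x^2 + (77355/2)x + 15714


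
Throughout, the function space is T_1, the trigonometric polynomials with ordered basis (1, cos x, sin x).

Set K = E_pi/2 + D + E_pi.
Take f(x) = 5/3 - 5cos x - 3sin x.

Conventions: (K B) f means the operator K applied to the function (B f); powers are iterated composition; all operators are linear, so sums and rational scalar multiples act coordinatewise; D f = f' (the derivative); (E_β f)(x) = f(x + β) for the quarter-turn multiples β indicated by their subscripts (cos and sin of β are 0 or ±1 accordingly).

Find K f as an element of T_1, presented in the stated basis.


the image equals g(x) = 10/3 - cos x + 13sin x

E_pi/2 f = 5/3 - 3cos x + 5sin x
D f = -3cos x + 5sin x
E_pi f = 5/3 + 5cos x + 3sin x
(E_pi/2 + D + E_pi) f = 10/3 - cos x + 13sin x


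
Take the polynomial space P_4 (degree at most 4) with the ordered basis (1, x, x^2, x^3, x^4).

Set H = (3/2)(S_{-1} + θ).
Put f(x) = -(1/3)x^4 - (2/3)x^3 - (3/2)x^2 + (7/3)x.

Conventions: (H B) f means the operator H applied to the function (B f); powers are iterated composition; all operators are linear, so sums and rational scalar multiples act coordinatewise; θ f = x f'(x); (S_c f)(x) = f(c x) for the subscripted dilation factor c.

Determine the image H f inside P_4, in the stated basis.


S_{-1} f = -(1/3)x^4 + (2/3)x^3 - (3/2)x^2 - (7/3)x
θ f = -(4/3)x^4 - 2x^3 - 3x^2 + (7/3)x
(S_{-1} + θ) f = -(5/3)x^4 - (4/3)x^3 - (9/2)x^2
((3/2)(S_{-1} + θ)) f = -(5/2)x^4 - 2x^3 - (27/4)x^2

g(x) = -(5/2)x^4 - 2x^3 - (27/4)x^2


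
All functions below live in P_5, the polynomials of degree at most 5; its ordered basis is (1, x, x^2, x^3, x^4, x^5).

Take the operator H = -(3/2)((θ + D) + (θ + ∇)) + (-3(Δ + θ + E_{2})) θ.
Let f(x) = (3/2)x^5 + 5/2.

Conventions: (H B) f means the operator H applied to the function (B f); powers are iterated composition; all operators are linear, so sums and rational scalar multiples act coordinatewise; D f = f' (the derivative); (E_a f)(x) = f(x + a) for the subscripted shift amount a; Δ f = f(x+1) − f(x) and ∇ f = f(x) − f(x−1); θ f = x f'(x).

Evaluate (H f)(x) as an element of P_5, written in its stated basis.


θ f = (15/2)x^5
D f = (15/2)x^4
(θ + D) f = (15/2)x^5 + (15/2)x^4
θ f = (15/2)x^5
∇ f = (15/2)x^4 - 15x^3 + 15x^2 - (15/2)x + 3/2
(θ + ∇) f = (15/2)x^5 + (15/2)x^4 - 15x^3 + 15x^2 - (15/2)x + 3/2
((θ + D) + (θ + ∇)) f = 15x^5 + 15x^4 - 15x^3 + 15x^2 - (15/2)x + 3/2
(-(3/2)((θ + D) + (θ + ∇))) f = -(45/2)x^5 - (45/2)x^4 + (45/2)x^3 - (45/2)x^2 + (45/4)x - 9/4
θ f = (15/2)x^5
Δ θ f = (75/2)x^4 + 75x^3 + 75x^2 + (75/2)x + 15/2
θ θ f = (75/2)x^5
E_{2} θ f = (15/2)x^5 + 75x^4 + 300x^3 + 600x^2 + 600x + 240
(Δ + θ + E_{2}) θ f = 45x^5 + (225/2)x^4 + 375x^3 + 675x^2 + (1275/2)x + 495/2
(-3(Δ + θ + E_{2})) θ f = -135x^5 - (675/2)x^4 - 1125x^3 - 2025x^2 - (3825/2)x - 1485/2
(-(3/2)((θ + D) + (θ + ∇)) + (-3(Δ + θ + E_{2})) θ) f = -(315/2)x^5 - 360x^4 - (2205/2)x^3 - (4095/2)x^2 - (7605/4)x - 2979/4

the result is g(x) = -(315/2)x^5 - 360x^4 - (2205/2)x^3 - (4095/2)x^2 - (7605/4)x - 2979/4
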